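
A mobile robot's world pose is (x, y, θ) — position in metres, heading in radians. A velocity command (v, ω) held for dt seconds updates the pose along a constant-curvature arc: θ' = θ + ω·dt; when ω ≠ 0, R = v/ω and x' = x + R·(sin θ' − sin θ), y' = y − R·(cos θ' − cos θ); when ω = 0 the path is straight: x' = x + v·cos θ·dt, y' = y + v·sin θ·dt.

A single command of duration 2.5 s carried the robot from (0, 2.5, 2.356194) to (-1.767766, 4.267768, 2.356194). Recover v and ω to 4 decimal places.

v = 1.0000, ω = 0.0000

Δθ = 2.356194 − 2.356194 = 0.000000
ω = Δθ/dt = 0.000000/2.5 = 0.0000
ω = 0 → v = (Δx·cos θ + Δy·sin θ)/dt = 1.0000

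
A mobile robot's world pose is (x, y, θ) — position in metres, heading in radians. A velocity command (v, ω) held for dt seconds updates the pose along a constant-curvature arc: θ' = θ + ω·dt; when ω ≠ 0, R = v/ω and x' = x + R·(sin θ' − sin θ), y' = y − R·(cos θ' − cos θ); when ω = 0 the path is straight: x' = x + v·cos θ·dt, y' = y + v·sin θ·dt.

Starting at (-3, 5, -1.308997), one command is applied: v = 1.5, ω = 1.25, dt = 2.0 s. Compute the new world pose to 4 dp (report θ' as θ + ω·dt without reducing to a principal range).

(-0.7264, 4.8657, 1.1910)

θ' = -1.3090 + 1.25·2.0 = 1.1910
R = v/ω = 1.5/1.25 = 1.2000
x' = -3 + 1.2000·(sin 1.1910 − sin -1.3090) = -0.7264
y' = 5 − 1.2000·(cos 1.1910 − cos -1.3090) = 4.8657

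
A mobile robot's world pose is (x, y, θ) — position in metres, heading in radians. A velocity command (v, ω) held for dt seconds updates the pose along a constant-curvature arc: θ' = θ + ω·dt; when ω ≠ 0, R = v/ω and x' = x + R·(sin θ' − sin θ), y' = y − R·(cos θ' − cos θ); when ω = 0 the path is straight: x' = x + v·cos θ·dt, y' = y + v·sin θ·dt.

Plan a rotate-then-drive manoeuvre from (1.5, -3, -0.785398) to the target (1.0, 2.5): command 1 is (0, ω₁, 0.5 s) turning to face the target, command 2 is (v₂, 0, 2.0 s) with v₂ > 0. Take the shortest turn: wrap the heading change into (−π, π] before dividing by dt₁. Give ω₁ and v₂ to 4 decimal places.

heading to target = atan2(2.5−-3, 1−1.5) = 1.6615
Δθ = wrap(1.6615 − -0.7854) = 2.4469; ω₁ = Δθ/dt₁ = 4.8937
distance = √((1−1.5)² + (2.5−-3)²) = 5.5227; v₂ = distance/dt₂ = 2.7613

ω₁ = 4.8937, v₂ = 2.7613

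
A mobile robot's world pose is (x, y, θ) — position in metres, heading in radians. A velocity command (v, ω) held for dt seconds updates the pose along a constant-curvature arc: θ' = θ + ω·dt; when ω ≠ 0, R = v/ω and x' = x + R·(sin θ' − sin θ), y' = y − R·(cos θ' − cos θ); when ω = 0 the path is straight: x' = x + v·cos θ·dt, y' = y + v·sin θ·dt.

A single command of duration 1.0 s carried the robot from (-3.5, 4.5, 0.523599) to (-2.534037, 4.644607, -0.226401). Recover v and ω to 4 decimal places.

Δθ = -0.226401 − 0.523599 = -0.750000
ω = Δθ/dt = -0.750000/1.0 = -0.7500
R = Δx/(sin θ' − sin θ) = -1.3333
v = R·ω = -1.3333·-0.7500 = 1.0000

v = 1.0000, ω = -0.7500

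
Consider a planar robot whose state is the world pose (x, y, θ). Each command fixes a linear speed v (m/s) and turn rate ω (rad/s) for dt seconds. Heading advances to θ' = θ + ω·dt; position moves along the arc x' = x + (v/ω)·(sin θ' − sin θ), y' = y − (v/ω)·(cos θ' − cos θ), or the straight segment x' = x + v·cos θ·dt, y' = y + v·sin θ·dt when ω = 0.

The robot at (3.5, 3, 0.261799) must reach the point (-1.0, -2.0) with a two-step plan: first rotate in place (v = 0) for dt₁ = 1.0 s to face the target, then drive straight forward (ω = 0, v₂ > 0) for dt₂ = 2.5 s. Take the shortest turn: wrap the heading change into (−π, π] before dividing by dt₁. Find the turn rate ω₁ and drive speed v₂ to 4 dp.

heading to target = atan2(-2−3, -1−3.5) = -2.3036
Δθ = wrap(-2.3036 − 0.2618) = -2.5654; ω₁ = Δθ/dt₁ = -2.5654
distance = √((-1−3.5)² + (-2−3)²) = 6.7268; v₂ = distance/dt₂ = 2.6907

ω₁ = -2.5654, v₂ = 2.6907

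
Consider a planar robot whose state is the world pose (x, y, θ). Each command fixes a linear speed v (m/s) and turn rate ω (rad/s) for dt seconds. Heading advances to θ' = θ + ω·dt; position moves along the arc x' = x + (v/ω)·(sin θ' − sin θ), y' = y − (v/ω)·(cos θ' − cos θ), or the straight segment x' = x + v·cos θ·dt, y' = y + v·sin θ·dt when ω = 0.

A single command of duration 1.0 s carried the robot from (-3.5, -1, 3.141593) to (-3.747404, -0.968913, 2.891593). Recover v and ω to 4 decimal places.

Δθ = 2.891593 − 3.141593 = -0.250000
ω = Δθ/dt = -0.250000/1.0 = -0.2500
R = Δx/(sin θ' − sin θ) = -1.0000
v = R·ω = -1.0000·-0.2500 = 0.2500

v = 0.2500, ω = -0.2500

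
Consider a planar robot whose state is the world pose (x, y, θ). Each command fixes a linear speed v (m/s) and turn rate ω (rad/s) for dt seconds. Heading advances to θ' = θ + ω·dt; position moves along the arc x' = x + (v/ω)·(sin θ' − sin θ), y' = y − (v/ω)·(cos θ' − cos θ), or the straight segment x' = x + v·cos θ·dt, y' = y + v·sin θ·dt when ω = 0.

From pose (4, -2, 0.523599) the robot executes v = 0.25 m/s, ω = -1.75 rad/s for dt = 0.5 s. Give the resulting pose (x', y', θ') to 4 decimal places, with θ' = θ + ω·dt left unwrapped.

(4.1206, -1.9896, -0.3514)

θ' = 0.5236 + -1.75·0.5 = -0.3514
R = v/ω = 0.25/-1.75 = -0.1429
x' = 4 + -0.1429·(sin -0.3514 − sin 0.5236) = 4.1206
y' = -2 − -0.1429·(cos -0.3514 − cos 0.5236) = -1.9896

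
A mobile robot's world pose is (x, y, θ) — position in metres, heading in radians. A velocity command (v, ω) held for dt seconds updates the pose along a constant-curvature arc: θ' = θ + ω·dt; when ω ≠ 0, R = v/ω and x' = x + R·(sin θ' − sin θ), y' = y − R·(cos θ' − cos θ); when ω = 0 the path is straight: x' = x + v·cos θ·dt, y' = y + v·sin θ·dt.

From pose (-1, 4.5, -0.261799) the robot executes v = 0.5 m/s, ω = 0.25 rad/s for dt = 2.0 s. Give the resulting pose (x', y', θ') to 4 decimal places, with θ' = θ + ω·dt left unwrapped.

θ' = -0.2618 + 0.25·2.0 = 0.2382
R = v/ω = 0.5/0.25 = 2.0000
x' = -1 + 2.0000·(sin 0.2382 − sin -0.2618) = -0.0105
y' = 4.5 − 2.0000·(cos 0.2382 − cos -0.2618) = 4.4883

(-0.0105, 4.4883, 0.2382)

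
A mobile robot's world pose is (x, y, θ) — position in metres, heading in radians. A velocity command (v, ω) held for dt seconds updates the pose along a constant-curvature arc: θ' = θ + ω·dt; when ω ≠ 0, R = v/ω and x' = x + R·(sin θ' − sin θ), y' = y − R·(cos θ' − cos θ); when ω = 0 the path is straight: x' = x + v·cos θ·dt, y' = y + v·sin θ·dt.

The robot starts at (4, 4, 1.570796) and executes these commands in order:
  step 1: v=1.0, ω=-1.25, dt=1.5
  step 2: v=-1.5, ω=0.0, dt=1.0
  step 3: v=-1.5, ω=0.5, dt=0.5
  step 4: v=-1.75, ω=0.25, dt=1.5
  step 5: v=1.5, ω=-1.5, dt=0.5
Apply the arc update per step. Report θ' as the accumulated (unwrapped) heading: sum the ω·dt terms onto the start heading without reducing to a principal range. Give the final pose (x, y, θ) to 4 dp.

step 1: θ'=-0.3042 (R=-0.8000) → pose (5.0396, 4.7633, -0.3042)
step 2: θ'=-0.3042 (straight) → pose (3.6085, 5.2126, -0.3042)
step 3: θ'=-0.0542 (R=-3.0000) → pose (2.8724, 5.3459, -0.0542)
step 4: θ'=0.3208 (R=-7.0000) → pose (0.2859, 4.9991, 0.3208)
step 5: θ'=-0.4292 (R=-1.0000) → pose (1.0174, 4.9594, -0.4292)

(1.0174, 4.9594, -0.4292)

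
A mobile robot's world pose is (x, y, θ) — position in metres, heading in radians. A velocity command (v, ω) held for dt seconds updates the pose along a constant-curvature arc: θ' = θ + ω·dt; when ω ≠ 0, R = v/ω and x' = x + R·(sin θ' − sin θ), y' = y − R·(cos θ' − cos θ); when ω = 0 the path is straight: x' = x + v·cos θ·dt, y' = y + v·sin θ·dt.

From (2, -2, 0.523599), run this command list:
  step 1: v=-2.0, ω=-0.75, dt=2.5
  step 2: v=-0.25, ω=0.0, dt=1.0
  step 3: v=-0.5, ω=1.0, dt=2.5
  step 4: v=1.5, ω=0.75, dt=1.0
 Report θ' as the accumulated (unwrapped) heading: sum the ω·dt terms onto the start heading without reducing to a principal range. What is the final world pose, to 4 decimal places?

(-2.8655, 1.5326, 1.8986)

step 1: θ'=-1.3514 (R=2.6667) → pose (-1.9361, -0.2710, -1.3514)
step 2: θ'=-1.3514 (straight) → pose (-1.9905, -0.0270, -1.3514)
step 3: θ'=1.1486 (R=-0.5000) → pose (-2.9346, 0.0691, 1.1486)
step 4: θ'=1.8986 (R=2.0000) → pose (-2.8655, 1.5326, 1.8986)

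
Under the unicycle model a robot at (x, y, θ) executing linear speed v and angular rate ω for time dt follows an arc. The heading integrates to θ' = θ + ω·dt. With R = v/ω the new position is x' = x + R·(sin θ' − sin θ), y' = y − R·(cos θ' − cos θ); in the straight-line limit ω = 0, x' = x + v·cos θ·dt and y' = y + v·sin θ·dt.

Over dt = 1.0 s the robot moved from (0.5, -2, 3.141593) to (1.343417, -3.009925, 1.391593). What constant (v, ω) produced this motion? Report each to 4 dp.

Δθ = 1.391593 − 3.141593 = -1.750000
ω = Δθ/dt = -1.750000/1.0 = -1.7500
R = −Δy/(cos θ' − cos θ) = 0.8571
v = R·ω = 0.8571·-1.7500 = -1.5000

v = -1.5000, ω = -1.7500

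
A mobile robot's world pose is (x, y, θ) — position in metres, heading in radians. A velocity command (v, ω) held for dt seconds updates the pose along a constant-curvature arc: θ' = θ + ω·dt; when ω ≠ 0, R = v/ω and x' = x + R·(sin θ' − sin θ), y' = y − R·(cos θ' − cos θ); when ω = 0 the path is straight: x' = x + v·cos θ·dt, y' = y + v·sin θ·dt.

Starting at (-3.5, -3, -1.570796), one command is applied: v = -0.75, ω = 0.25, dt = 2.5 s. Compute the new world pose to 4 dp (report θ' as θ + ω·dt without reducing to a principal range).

(-4.0671, -1.2447, -0.9458)

θ' = -1.5708 + 0.25·2.5 = -0.9458
R = v/ω = -0.75/0.25 = -3.0000
x' = -3.5 + -3.0000·(sin -0.9458 − sin -1.5708) = -4.0671
y' = -3 − -3.0000·(cos -0.9458 − cos -1.5708) = -1.2447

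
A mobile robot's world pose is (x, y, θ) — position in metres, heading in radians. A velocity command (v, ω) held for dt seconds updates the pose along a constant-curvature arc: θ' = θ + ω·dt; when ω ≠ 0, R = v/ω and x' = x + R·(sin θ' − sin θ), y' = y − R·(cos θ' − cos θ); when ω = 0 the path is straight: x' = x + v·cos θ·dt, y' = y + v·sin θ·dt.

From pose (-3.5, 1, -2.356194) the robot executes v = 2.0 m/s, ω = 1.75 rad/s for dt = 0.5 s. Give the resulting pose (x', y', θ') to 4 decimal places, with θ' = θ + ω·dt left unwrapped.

(-3.8302, 0.0896, -1.4812)

θ' = -2.3562 + 1.75·0.5 = -1.4812
R = v/ω = 2.0/1.75 = 1.1429
x' = -3.5 + 1.1429·(sin -1.4812 − sin -2.3562) = -3.8302
y' = 1 − 1.1429·(cos -1.4812 − cos -2.3562) = 0.0896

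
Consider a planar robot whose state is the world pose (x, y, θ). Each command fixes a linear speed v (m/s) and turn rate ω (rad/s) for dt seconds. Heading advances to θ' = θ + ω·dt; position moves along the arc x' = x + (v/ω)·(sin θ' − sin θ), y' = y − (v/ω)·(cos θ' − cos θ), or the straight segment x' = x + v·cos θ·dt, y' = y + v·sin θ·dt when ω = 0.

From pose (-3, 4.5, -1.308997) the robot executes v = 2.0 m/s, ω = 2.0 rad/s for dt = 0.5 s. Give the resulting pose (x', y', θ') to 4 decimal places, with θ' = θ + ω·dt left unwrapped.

θ' = -1.3090 + 2.0·0.5 = -0.3090
R = v/ω = 2.0/2.0 = 1.0000
x' = -3 + 1.0000·(sin -0.3090 − sin -1.3090) = -2.3382
y' = 4.5 − 1.0000·(cos -0.3090 − cos -1.3090) = 3.8062

(-2.3382, 3.8062, -0.3090)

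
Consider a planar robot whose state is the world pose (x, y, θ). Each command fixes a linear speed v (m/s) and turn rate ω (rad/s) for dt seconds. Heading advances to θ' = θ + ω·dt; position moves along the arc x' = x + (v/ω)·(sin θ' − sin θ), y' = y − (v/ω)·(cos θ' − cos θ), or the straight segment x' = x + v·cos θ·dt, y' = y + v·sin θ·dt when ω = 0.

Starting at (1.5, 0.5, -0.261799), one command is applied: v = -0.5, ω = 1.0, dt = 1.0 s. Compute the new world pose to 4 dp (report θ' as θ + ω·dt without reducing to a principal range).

θ' = -0.2618 + 1.0·1.0 = 0.7382
R = v/ω = -0.5/1.0 = -0.5000
x' = 1.5 + -0.5000·(sin 0.7382 − sin -0.2618) = 1.0341
y' = 0.5 − -0.5000·(cos 0.7382 − cos -0.2618) = 0.3869

(1.0341, 0.3869, 0.7382)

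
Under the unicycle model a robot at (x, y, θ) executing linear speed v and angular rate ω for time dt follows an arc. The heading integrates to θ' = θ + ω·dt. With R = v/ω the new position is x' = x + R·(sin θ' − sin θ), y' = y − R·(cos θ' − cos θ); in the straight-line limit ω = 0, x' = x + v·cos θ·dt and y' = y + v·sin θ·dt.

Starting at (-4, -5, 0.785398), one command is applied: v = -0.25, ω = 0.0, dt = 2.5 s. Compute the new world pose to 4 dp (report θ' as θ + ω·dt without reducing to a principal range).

(-4.4419, -5.4419, 0.7854)

θ' = 0.7854 + 0.0·2.5 = 0.7854
ω = 0 → straight: x' = -4 + -0.25·cos(0.7854)·2.5 = -4.4419
y' = -5 + -0.25·sin(0.7854)·2.5 = -5.4419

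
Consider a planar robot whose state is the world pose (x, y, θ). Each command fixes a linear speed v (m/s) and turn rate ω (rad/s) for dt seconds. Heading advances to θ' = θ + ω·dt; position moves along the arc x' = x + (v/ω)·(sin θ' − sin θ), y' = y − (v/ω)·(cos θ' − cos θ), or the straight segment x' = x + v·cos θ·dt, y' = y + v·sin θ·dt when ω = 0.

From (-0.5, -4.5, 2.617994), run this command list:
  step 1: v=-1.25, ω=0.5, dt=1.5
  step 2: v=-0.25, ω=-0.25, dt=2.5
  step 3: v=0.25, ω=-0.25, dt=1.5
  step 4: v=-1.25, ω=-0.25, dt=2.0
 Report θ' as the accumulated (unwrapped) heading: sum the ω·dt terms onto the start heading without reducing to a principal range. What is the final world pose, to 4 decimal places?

(2.9004, -6.7306, 1.8680)

step 1: θ'=3.3680 (R=-2.5000) → pose (1.3112, -4.7711, 3.3680)
step 2: θ'=2.7430 (R=1.0000) → pose (1.9238, -4.8240, 2.7430)
step 3: θ'=2.3680 (R=-1.0000) → pose (1.6132, -4.6178, 2.3680)
step 4: θ'=1.8680 (R=5.0000) → pose (2.9004, -6.7306, 1.8680)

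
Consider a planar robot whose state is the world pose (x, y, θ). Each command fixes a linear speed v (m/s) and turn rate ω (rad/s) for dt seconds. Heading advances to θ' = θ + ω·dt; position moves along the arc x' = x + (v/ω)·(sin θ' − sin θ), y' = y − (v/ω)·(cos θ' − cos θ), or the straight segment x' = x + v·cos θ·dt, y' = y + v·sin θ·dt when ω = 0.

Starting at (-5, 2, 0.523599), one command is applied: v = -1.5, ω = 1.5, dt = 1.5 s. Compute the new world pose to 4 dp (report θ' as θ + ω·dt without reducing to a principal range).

θ' = 0.5236 + 1.5·1.5 = 2.7736
R = v/ω = -1.5/1.5 = -1.0000
x' = -5 + -1.0000·(sin 2.7736 − sin 0.5236) = -4.8597
y' = 2 − -1.0000·(cos 2.7736 − cos 0.5236) = 0.2009

(-4.8597, 0.2009, 2.7736)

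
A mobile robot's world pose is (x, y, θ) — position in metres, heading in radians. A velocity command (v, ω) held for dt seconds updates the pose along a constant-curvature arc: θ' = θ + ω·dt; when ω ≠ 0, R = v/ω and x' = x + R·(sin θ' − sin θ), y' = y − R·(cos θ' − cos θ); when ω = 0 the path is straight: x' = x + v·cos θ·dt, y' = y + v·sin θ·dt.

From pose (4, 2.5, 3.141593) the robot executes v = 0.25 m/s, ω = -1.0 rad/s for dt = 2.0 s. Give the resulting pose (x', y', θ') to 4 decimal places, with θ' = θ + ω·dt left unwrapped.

θ' = 3.1416 + -1.0·2.0 = 1.1416
R = v/ω = 0.25/-1.0 = -0.2500
x' = 4 + -0.2500·(sin 1.1416 − sin 3.1416) = 3.7727
y' = 2.5 − -0.2500·(cos 1.1416 − cos 3.1416) = 2.8540

(3.7727, 2.8540, 1.1416)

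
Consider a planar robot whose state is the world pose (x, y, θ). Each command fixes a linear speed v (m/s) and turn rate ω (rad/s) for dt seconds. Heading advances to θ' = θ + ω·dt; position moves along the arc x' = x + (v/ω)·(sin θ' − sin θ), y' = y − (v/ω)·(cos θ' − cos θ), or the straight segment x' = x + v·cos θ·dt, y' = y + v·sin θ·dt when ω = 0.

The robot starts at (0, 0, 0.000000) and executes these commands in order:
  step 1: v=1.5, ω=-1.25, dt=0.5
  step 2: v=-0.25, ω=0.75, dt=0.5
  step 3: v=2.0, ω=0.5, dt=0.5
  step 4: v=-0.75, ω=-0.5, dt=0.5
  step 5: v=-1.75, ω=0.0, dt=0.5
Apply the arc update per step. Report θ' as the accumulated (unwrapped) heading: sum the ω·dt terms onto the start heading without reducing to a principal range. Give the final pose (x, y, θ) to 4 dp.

(0.3603, -0.0354, -0.2500)

step 1: θ'=-0.6250 (R=-1.2000) → pose (0.7021, -0.2268, -0.6250)
step 2: θ'=-0.2500 (R=-0.3333) → pose (0.5896, -0.1742, -0.2500)
step 3: θ'=0.0000 (R=4.0000) → pose (1.5792, -0.2985, 0.0000)
step 4: θ'=-0.2500 (R=1.5000) → pose (1.2081, -0.2519, -0.2500)
step 5: θ'=-0.2500 (straight) → pose (0.3603, -0.0354, -0.2500)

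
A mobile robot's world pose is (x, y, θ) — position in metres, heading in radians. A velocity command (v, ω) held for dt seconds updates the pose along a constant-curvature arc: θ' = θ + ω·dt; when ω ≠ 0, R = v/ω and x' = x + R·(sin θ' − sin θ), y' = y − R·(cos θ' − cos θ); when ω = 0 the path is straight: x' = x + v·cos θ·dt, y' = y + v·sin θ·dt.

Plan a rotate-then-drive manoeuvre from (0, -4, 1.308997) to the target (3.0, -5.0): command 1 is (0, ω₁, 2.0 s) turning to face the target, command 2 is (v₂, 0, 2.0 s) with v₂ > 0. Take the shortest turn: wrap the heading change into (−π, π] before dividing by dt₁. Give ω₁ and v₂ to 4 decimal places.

ω₁ = -0.8154, v₂ = 1.5811

heading to target = atan2(-5−-4, 3−0) = -0.3218
Δθ = wrap(-0.3218 − 1.3090) = -1.6307; ω₁ = Δθ/dt₁ = -0.8154
distance = √((3−0)² + (-5−-4)²) = 3.1623; v₂ = distance/dt₂ = 1.5811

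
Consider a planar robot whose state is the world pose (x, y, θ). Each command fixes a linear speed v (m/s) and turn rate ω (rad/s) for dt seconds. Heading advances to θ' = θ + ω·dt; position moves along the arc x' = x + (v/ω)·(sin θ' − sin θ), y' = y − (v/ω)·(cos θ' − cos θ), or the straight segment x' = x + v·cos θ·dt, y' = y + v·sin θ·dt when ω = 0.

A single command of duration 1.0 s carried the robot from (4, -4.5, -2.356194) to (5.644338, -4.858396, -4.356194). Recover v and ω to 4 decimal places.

Δθ = -4.356194 − -2.356194 = -2.000000
ω = Δθ/dt = -2.000000/1.0 = -2.0000
R = Δx/(sin θ' − sin θ) = 1.0000
v = R·ω = 1.0000·-2.0000 = -2.0000

v = -2.0000, ω = -2.0000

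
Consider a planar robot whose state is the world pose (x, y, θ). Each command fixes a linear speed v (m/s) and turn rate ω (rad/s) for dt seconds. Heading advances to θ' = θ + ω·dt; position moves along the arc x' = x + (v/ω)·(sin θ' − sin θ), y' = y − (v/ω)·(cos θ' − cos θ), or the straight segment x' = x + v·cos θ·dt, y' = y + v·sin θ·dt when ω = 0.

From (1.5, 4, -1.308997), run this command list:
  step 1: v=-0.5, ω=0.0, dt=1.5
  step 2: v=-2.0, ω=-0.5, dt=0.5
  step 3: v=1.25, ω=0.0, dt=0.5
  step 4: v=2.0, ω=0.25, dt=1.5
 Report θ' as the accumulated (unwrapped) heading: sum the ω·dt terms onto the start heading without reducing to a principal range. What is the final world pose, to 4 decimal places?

step 1: θ'=-1.3090 (straight) → pose (1.3059, 4.7244, -1.3090)
step 2: θ'=-1.5590 (R=4.0000) → pose (1.1699, 5.7125, -1.5590)
step 3: θ'=-1.5590 (straight) → pose (1.1772, 5.0876, -1.5590)
step 4: θ'=-1.1840 (R=8.0000) → pose (1.7677, 2.1642, -1.1840)

(1.7677, 2.1642, -1.1840)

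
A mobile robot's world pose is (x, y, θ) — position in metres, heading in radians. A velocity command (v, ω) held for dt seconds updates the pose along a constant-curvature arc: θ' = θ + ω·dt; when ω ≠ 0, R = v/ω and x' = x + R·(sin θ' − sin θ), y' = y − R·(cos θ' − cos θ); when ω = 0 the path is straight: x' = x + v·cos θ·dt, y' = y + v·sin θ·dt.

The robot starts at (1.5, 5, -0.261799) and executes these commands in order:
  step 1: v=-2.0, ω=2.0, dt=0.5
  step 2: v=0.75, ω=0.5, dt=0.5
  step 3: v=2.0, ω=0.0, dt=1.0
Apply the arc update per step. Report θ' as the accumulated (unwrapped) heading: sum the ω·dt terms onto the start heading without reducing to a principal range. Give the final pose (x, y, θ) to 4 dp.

step 1: θ'=0.7382 (R=-1.0000) → pose (0.5682, 4.7738, 0.7382)
step 2: θ'=0.9882 (R=1.5000) → pose (0.8113, 5.0580, 0.9882)
step 3: θ'=0.9882 (straight) → pose (1.9117, 6.7281, 0.9882)

(1.9117, 6.7281, 0.9882)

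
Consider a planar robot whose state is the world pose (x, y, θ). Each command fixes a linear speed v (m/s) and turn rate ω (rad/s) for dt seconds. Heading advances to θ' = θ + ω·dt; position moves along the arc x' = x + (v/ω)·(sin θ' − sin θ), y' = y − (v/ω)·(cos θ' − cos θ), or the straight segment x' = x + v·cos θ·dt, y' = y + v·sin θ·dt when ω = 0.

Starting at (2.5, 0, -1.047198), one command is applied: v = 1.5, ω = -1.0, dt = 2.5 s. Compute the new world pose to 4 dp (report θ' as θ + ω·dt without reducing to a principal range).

(0.6091, -2.1283, -3.5472)

θ' = -1.0472 + -1.0·2.5 = -3.5472
R = v/ω = 1.5/-1.0 = -1.5000
x' = 2.5 + -1.5000·(sin -3.5472 − sin -1.0472) = 0.6091
y' = 0 − -1.5000·(cos -3.5472 − cos -1.0472) = -2.1283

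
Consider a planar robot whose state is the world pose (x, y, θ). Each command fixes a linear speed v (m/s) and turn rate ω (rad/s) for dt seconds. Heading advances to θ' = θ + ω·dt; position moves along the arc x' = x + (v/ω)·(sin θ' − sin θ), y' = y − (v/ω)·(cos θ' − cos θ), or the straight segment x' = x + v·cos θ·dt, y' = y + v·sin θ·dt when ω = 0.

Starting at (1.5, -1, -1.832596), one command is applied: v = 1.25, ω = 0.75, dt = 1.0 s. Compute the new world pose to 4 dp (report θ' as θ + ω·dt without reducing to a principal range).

(1.6379, -2.2131, -1.0826)

θ' = -1.8326 + 0.75·1.0 = -1.0826
R = v/ω = 1.25/0.75 = 1.6667
x' = 1.5 + 1.6667·(sin -1.0826 − sin -1.8326) = 1.6379
y' = -1 − 1.6667·(cos -1.0826 − cos -1.8326) = -2.2131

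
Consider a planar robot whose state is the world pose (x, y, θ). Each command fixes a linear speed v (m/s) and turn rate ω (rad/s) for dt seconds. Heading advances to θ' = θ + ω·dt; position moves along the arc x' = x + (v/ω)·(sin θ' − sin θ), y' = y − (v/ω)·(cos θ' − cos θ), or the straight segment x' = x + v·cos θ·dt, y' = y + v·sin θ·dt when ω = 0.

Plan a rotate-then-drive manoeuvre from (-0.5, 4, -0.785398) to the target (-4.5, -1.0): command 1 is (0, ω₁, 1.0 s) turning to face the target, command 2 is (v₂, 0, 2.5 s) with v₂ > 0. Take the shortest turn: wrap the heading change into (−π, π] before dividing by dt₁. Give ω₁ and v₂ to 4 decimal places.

ω₁ = -1.4601, v₂ = 2.5612

heading to target = atan2(-1−4, -4.5−-0.5) = -2.2455
Δθ = wrap(-2.2455 − -0.7854) = -1.4601; ω₁ = Δθ/dt₁ = -1.4601
distance = √((-4.5−-0.5)² + (-1−4)²) = 6.4031; v₂ = distance/dt₂ = 2.5612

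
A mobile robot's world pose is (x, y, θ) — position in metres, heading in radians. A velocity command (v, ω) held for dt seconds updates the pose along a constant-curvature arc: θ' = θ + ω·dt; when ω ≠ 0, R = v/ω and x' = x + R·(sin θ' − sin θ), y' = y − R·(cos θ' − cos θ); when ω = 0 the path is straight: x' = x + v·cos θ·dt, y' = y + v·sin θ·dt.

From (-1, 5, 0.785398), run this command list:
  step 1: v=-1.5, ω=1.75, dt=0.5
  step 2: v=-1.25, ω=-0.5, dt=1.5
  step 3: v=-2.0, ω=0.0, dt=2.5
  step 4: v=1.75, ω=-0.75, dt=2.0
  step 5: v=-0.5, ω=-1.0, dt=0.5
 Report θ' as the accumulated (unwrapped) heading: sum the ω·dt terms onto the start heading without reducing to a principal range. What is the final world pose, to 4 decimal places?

(-1.8554, -0.6966, -1.0896)

step 1: θ'=1.6604 (R=-0.8571) → pose (-1.2476, 4.3172, 1.6604)
step 2: θ'=0.9104 (R=2.5000) → pose (-1.7632, 2.5599, 0.9104)
step 3: θ'=0.9104 (straight) → pose (-4.8304, -1.3888, 0.9104)
step 4: θ'=-0.5896 (R=-2.3333) → pose (-1.6902, -0.8808, -0.5896)
step 5: θ'=-1.0896 (R=0.5000) → pose (-1.8554, -0.6966, -1.0896)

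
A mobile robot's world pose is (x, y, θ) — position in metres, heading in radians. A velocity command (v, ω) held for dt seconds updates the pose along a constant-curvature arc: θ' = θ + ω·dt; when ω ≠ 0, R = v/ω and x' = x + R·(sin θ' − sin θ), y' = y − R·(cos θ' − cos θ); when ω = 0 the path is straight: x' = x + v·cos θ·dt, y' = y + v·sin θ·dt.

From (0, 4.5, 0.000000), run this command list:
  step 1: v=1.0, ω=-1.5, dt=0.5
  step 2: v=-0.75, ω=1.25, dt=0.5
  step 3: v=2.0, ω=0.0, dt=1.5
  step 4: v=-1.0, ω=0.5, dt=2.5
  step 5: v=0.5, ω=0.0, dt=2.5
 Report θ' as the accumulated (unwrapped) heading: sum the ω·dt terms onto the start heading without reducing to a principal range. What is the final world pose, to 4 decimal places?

(1.5819, 4.1092, 1.1250)

step 1: θ'=-0.7500 (R=-0.6667) → pose (0.4544, 4.3211, -0.7500)
step 2: θ'=-0.1250 (R=-0.6000) → pose (0.1202, 4.4774, -0.1250)
step 3: θ'=-0.1250 (straight) → pose (3.0968, 4.1034, -0.1250)
step 4: θ'=1.1250 (R=-2.0000) → pose (1.0430, 2.9814, 1.1250)
step 5: θ'=1.1250 (straight) → pose (1.5819, 4.1092, 1.1250)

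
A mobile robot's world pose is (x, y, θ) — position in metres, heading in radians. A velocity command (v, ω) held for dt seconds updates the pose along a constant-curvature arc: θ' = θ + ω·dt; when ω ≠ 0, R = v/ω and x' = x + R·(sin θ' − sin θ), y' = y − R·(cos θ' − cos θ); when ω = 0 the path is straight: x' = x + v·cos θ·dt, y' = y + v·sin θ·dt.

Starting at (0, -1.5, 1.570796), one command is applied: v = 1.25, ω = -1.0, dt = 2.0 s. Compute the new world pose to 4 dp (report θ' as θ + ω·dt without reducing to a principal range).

(1.7702, -0.3634, -0.4292)

θ' = 1.5708 + -1.0·2.0 = -0.4292
R = v/ω = 1.25/-1.0 = -1.2500
x' = 0 + -1.2500·(sin -0.4292 − sin 1.5708) = 1.7702
y' = -1.5 − -1.2500·(cos -0.4292 − cos 1.5708) = -0.3634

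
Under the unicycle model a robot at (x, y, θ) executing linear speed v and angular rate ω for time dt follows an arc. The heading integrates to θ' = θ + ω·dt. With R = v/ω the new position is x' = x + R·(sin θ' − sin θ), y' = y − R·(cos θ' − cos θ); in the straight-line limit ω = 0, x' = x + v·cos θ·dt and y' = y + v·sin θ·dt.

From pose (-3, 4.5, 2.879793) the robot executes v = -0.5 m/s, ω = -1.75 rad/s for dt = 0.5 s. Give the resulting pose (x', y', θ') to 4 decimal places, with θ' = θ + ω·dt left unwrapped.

(-2.8147, 4.3442, 2.0048)

θ' = 2.8798 + -1.75·0.5 = 2.0048
R = v/ω = -0.5/-1.75 = 0.2857
x' = -3 + 0.2857·(sin 2.0048 − sin 2.8798) = -2.8147
y' = 4.5 − 0.2857·(cos 2.0048 − cos 2.8798) = 4.3442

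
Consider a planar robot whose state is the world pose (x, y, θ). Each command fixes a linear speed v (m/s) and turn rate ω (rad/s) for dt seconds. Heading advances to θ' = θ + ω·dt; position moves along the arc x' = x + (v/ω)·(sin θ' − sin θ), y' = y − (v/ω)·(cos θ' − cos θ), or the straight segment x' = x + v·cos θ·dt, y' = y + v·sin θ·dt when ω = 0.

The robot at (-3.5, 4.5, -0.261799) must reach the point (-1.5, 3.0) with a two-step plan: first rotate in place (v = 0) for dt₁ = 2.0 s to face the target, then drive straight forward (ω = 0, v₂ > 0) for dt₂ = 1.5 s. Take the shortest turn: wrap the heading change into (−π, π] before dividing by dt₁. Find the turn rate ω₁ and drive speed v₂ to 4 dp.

ω₁ = -0.1909, v₂ = 1.6667

heading to target = atan2(3−4.5, -1.5−-3.5) = -0.6435
Δθ = wrap(-0.6435 − -0.2618) = -0.3817; ω₁ = Δθ/dt₁ = -0.1909
distance = √((-1.5−-3.5)² + (3−4.5)²) = 2.5000; v₂ = distance/dt₂ = 1.6667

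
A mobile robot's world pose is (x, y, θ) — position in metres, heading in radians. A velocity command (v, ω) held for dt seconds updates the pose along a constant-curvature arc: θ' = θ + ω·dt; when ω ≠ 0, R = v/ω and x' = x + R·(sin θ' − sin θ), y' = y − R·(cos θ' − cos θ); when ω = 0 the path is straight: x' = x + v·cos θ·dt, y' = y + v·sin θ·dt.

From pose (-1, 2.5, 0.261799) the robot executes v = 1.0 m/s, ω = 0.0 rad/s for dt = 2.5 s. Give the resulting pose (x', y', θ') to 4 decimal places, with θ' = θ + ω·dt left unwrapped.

θ' = 0.2618 + 0.0·2.5 = 0.2618
ω = 0 → straight: x' = -1 + 1.0·cos(0.2618)·2.5 = 1.4148
y' = 2.5 + 1.0·sin(0.2618)·2.5 = 3.1470

(1.4148, 3.1470, 0.2618)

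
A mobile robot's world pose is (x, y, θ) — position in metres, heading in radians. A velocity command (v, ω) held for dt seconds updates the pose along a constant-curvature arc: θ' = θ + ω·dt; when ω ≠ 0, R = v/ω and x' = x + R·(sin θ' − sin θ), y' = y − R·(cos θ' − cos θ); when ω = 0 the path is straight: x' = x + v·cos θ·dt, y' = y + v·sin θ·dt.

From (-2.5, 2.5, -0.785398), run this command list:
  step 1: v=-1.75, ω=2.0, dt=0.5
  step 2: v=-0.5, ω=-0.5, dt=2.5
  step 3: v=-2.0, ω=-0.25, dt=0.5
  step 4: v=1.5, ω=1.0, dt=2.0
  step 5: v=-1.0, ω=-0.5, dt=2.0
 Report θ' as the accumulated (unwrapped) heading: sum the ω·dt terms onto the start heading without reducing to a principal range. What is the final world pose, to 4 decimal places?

(-4.1494, 3.0508, -0.1604)

step 1: θ'=0.2146 (R=-0.8750) → pose (-3.3051, 2.7362, 0.2146)
step 2: θ'=-1.0354 (R=1.0000) → pose (-4.3781, 3.2031, -1.0354)
step 3: θ'=-1.1604 (R=8.0000) → pose (-4.8333, 4.0928, -1.1604)
step 4: θ'=0.8396 (R=1.5000) → pose (-2.3412, 3.6896, 0.8396)
step 5: θ'=-0.1604 (R=2.0000) → pose (-4.1494, 3.0508, -0.1604)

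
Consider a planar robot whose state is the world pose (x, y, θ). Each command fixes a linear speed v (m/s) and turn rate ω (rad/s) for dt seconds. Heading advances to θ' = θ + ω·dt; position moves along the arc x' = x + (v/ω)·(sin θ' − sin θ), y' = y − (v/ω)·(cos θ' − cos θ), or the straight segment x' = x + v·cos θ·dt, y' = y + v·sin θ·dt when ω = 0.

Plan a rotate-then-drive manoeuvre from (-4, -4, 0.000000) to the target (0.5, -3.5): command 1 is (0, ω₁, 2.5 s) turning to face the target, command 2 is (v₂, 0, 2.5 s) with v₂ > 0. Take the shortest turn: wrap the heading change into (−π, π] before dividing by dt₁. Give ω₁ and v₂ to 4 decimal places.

ω₁ = 0.0443, v₂ = 1.8111

heading to target = atan2(-3.5−-4, 0.5−-4) = 0.1107
Δθ = wrap(0.1107 − 0.0000) = 0.1107; ω₁ = Δθ/dt₁ = 0.0443
distance = √((0.5−-4)² + (-3.5−-4)²) = 4.5277; v₂ = distance/dt₂ = 1.8111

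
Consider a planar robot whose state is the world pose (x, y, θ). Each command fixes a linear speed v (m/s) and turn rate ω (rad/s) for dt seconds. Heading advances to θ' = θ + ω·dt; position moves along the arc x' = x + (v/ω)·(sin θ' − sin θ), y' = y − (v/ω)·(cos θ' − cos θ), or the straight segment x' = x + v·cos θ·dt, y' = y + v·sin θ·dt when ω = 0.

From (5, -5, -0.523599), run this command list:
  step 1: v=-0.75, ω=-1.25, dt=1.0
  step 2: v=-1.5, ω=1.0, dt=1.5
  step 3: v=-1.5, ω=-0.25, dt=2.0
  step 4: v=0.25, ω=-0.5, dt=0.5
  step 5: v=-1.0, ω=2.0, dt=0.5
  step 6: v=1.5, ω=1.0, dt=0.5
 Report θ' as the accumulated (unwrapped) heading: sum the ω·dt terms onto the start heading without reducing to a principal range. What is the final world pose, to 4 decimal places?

step 1: θ'=-1.7736 (R=0.6000) → pose (4.7123, -4.3595, -1.7736)
step 2: θ'=-0.2736 (R=-1.5000) → pose (3.6483, -2.6132, -0.2736)
step 3: θ'=-0.7736 (R=6.0000) → pose (1.0772, -1.1288, -0.7736)
step 4: θ'=-1.0236 (R=-0.5000) → pose (1.1549, -1.2263, -1.0236)
step 5: θ'=-0.0236 (R=-0.5000) → pose (0.7397, -0.9866, -0.0236)
step 6: θ'=0.4764 (R=1.5000) → pose (1.4630, -0.8200, 0.4764)

(1.4630, -0.8200, 0.4764)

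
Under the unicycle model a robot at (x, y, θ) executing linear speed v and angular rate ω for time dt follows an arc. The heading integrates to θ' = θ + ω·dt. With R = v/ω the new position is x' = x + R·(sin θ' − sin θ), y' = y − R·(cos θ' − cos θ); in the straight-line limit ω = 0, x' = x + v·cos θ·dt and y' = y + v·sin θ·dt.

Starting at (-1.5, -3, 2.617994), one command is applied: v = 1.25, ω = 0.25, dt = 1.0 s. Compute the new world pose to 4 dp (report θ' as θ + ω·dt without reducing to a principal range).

(-2.6490, -2.5161, 2.8680)

θ' = 2.6180 + 0.25·1.0 = 2.8680
R = v/ω = 1.25/0.25 = 5.0000
x' = -1.5 + 5.0000·(sin 2.8680 − sin 2.6180) = -2.6490
y' = -3 − 5.0000·(cos 2.8680 − cos 2.6180) = -2.5161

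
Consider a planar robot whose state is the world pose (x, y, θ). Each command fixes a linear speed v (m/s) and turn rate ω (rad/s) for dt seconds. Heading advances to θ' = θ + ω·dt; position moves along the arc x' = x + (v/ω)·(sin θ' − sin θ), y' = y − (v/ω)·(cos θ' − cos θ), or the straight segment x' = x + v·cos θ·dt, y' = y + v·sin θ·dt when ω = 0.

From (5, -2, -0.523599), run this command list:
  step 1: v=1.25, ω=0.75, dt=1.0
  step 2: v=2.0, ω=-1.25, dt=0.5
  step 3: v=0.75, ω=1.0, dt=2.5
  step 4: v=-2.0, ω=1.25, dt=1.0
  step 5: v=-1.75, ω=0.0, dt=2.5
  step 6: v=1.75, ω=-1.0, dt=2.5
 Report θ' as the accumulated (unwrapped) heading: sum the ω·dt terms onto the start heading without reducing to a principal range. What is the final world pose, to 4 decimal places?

(12.4370, 1.8261, 0.8514)

step 1: θ'=0.2264 (R=1.6667) → pose (6.2075, -2.1808, 0.2264)
step 2: θ'=-0.3986 (R=-1.6000) → pose (7.1876, -2.2654, -0.3986)
step 3: θ'=2.1014 (R=0.7500) → pose (8.1256, -1.1946, 2.1014)
step 4: θ'=3.3514 (R=-1.6000) → pose (9.8388, -1.9498, 3.3514)
step 5: θ'=3.3514 (straight) → pose (14.1179, -1.0386, 3.3514)
step 6: θ'=0.8514 (R=-1.7500) → pose (12.4370, 1.8261, 0.8514)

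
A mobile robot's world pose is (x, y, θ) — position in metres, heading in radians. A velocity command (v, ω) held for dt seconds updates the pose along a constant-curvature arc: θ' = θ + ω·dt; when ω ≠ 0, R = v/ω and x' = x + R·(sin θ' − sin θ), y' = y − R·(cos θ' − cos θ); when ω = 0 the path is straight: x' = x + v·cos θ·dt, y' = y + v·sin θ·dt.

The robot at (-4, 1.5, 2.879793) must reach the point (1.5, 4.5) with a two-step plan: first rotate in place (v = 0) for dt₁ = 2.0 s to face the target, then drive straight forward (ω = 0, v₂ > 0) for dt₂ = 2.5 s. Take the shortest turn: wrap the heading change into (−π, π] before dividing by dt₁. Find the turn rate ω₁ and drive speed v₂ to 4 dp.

heading to target = atan2(4.5−1.5, 1.5−-4) = 0.4993
Δθ = wrap(0.4993 − 2.8798) = -2.3804; ω₁ = Δθ/dt₁ = -1.1902
distance = √((1.5−-4)² + (4.5−1.5)²) = 6.2650; v₂ = distance/dt₂ = 2.5060

ω₁ = -1.1902, v₂ = 2.5060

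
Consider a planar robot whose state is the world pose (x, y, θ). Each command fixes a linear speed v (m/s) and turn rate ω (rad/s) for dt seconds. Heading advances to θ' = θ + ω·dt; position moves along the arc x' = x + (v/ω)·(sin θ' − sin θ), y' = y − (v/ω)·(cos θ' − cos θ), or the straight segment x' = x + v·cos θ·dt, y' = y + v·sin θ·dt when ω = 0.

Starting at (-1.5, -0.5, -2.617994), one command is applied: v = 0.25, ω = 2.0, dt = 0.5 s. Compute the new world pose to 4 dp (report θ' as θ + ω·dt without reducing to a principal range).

θ' = -2.6180 + 2.0·0.5 = -1.6180
R = v/ω = 0.25/2.0 = 0.1250
x' = -1.5 + 0.1250·(sin -1.6180 − sin -2.6180) = -1.5624
y' = -0.5 − 0.1250·(cos -1.6180 − cos -2.6180) = -0.6024

(-1.5624, -0.6024, -1.6180)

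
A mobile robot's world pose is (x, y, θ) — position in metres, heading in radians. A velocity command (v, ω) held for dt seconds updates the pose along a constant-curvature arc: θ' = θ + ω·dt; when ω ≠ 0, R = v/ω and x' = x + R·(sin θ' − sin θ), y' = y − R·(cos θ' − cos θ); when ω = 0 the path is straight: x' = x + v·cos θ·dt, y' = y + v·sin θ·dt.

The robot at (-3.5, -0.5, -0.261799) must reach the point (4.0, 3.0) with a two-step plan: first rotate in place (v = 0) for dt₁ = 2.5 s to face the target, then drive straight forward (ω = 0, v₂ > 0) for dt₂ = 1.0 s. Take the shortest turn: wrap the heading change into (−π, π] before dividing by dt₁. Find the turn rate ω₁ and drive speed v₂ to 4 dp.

ω₁ = 0.2794, v₂ = 8.2765

heading to target = atan2(3−-0.5, 4−-3.5) = 0.4366
Δθ = wrap(0.4366 − -0.2618) = 0.6984; ω₁ = Δθ/dt₁ = 0.2794
distance = √((4−-3.5)² + (3−-0.5)²) = 8.2765; v₂ = distance/dt₂ = 8.2765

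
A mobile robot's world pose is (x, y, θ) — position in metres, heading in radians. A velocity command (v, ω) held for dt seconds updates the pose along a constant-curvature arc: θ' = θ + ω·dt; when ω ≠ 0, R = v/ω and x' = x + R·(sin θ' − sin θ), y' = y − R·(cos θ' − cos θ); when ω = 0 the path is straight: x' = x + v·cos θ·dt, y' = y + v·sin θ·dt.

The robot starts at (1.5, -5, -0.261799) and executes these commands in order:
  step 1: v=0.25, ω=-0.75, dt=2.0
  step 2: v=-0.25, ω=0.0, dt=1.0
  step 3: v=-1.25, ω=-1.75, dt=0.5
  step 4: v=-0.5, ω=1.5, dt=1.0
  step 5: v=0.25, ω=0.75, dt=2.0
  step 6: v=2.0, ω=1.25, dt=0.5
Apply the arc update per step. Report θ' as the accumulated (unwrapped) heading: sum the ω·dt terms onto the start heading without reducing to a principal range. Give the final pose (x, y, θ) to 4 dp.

step 1: θ'=-1.7618 (R=-0.3333) → pose (1.7410, -5.3853, -1.7618)
step 2: θ'=-1.7618 (straight) → pose (1.7885, -5.1398, -1.7618)
step 3: θ'=-2.6368 (R=0.7143) → pose (2.1443, -4.6502, -2.6368)
step 4: θ'=-1.1368 (R=-0.3333) → pose (2.2855, -4.2183, -1.1368)
step 5: θ'=0.3632 (R=0.3333) → pose (2.7064, -4.3897, 0.3632)
step 6: θ'=0.9882 (R=1.6000) → pose (3.4740, -3.7744, 0.9882)

(3.4740, -3.7744, 0.9882)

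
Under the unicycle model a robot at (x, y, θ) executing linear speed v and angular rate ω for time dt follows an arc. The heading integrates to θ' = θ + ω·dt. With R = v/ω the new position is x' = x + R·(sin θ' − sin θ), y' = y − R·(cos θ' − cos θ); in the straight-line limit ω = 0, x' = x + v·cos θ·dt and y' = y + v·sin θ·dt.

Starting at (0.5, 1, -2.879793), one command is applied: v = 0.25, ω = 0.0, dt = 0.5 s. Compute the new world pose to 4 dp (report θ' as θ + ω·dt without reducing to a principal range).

(0.3793, 0.9676, -2.8798)

θ' = -2.8798 + 0.0·0.5 = -2.8798
ω = 0 → straight: x' = 0.5 + 0.25·cos(-2.8798)·0.5 = 0.3793
y' = 1 + 0.25·sin(-2.8798)·0.5 = 0.9676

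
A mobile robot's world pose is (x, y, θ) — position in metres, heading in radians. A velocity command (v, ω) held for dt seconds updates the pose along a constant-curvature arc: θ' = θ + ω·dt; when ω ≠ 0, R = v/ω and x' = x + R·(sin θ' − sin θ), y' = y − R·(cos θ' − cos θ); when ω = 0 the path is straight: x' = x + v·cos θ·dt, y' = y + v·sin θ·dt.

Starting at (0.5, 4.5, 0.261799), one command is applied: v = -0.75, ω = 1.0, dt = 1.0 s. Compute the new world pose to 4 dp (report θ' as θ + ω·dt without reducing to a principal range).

θ' = 0.2618 + 1.0·1.0 = 1.2618
R = v/ω = -0.75/1.0 = -0.7500
x' = 0.5 + -0.7500·(sin 1.2618 − sin 0.2618) = -0.0204
y' = 4.5 − -0.7500·(cos 1.2618 − cos 0.2618) = 4.0036

(-0.0204, 4.0036, 1.2618)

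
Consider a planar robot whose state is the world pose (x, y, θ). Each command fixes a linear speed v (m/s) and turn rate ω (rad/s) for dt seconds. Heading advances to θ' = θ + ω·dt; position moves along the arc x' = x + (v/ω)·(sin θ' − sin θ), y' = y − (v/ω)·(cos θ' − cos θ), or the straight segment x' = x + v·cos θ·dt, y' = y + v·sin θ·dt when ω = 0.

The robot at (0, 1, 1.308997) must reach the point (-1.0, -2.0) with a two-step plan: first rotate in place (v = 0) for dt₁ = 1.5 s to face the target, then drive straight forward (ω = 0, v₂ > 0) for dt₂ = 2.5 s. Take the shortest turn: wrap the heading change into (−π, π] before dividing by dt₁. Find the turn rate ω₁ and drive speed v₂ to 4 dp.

heading to target = atan2(-2−1, -1−0) = -1.8925
Δθ = wrap(-1.8925 − 1.3090) = 3.0816; ω₁ = Δθ/dt₁ = 2.0544
distance = √((-1−0)² + (-2−1)²) = 3.1623; v₂ = distance/dt₂ = 1.2649

ω₁ = 2.0544, v₂ = 1.2649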